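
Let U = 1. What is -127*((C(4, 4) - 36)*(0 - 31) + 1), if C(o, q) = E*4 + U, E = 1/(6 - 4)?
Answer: -130048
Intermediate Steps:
E = 1/2 ≈ 0.50000
C(o, q) = 3 (C(o, q) = (1/2)*4 + 1 = 2 + 1 = 3)
-127*((C(4, 4) - 36)*(0 - 31) + 1) = -127*((3 - 36)*(0 - 31) + 1) = -127*(-33*(-31) + 1) = -127*(1023 + 1) = -127*1024 = -130048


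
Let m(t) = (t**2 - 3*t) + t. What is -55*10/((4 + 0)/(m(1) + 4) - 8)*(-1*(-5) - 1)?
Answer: 330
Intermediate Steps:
m(t) = t**2 - 2*t
-55*10/((4 + 0)/(m(1) + 4) - 8)*(-1*(-5) - 1) = -55*10/((4 + 0)/(1*(-2 + 1) + 4) - 8)*(-1*(-5) - 1) = -55*10/(4/(1*(-1) + 4) - 8)*(5 - 1) = -55*10/(4/(-1 + 4) - 8)*4 = -55*10/(4/3 - 8)*4 = -55*10/(-20/3)*4 = -55*(-3/20*10)*4 = -(-165)*4/2 = -55*(-6) = 330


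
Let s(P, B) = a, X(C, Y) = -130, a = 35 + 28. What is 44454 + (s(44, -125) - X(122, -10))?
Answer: 44647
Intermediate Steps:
a = 63
s(P, B) = 63
44454 + (s(44, -125) - X(122, -10)) = 44454 + (63 - 1*(-130)) = 44454 + (63 + 130) = 44454 + 193 = 44647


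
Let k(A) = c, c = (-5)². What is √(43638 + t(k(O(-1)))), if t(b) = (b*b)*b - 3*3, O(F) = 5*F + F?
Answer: √59254 ≈ 243.42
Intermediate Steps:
c = 25
O(F) = 6*F
k(A) = 25
t(b) = -9 + b³ (t(b) = b²*b - 9 = b³ - 9 = -9 + b³)
√(43638 + t(k(O(-1)))) = √(43638 + (-9 + 25³)) = √(43638 + (-9 + 15625)) = √(43638 + 15616) = √59254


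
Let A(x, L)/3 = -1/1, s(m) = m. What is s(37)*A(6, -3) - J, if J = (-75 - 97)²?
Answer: -29695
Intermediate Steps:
A(x, L) = -3 (A(x, L) = 3*(-1/1) = 3*(-1*1) = 3*(-1) = -3)
J = 29584 (J = (-172)² = 29584)
s(37)*A(6, -3) - J = 37*(-3) - 1*29584 = -111 - 29584 = -29695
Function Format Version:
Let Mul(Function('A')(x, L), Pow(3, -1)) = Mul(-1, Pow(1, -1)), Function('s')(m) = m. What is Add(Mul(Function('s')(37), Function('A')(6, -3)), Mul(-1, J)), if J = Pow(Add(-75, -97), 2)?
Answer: -29695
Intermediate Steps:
Function('A')(x, L) = -3 (Function('A')(x, L) = Mul(3, Mul(-1, Pow(1, -1))) = Mul(3, Mul(-1, 1)) = Mul(3, -1) = -3)
J = 29584 (J = Pow(-172, 2) = 29584)
Add(Mul(Function('s')(37), Function('A')(6, -3)), Mul(-1, J)) = Add(Mul(37, -3), Mul(-1, 29584)) = Add(-111, -29584) = -29695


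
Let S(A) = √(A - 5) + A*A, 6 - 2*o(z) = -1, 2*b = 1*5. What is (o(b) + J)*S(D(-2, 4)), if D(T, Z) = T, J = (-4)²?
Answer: 78 + 39*I*√7/2 ≈ 78.0 + 51.592*I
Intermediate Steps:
J = 16
b = 5/2 (b = (1*5)/2 = (½)*5 = 5/2 ≈ 2.5000)
o(z) = 7/2 (o(z) = 3 - ½*(-1) = 3 + ½ = 7/2)
S(A) = A² + √(-5 + A) (S(A) = √(-5 + A) + A² = A² + √(-5 + A))
(o(b) + J)*S(D(-2, 4)) = (7/2 + 16)*((-2)² + √(-5 - 2)) = 39*(4 + √(-7))/2 = 39*(4 + I*√7)/2 = 78 + 39*I*√7/2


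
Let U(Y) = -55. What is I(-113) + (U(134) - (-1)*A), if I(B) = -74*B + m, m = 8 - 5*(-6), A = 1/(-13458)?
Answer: 112307009/13458 ≈ 8345.0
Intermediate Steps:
A = -1/13458 ≈ -7.4305e-5
m = 38 (m = 8 + 30 = 38)
I(B) = 38 - 74*B (I(B) = -74*B + 38 = 38 - 74*B)
I(-113) + (U(134) - (-1)*A) = (38 - 74*(-113)) + (-55 - (-1)*(-1)/13458) = (38 + 8362) + (-55 - 1*1/13458) = 8400 + (-55 - 1/13458) = 8400 - 740191/13458 = 112307009/13458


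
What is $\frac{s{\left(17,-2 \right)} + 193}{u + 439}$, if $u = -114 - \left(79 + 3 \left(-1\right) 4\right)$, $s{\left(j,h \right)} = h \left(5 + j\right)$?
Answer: $\frac{149}{258} \approx 0.57752$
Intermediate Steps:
$u = -181$ ($u = -114 - \left(79 - 12\right) = -114 - 67 = -181$)
$\frac{s{\left(17,-2 \right)} + 193}{u + 439} = \frac{- 2 \left(5 + 17\right) + 193}{-181 + 439} = \frac{\left(-2\right) 22 + 193}{258} = \left(-44 + 193\right) \frac{1}{258} = 149 \cdot \frac{1}{258} = \frac{149}{258}$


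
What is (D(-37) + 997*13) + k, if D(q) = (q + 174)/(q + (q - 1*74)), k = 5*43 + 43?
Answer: 1956275/148 ≈ 13218.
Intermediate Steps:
k = 258 (k = 215 + 43 = 258)
D(q) = (174 + q)/(-74 + 2*q) (D(q) = (174 + q)/(q + (q - 74)) = (174 + q)/(q + (-74 + q)) = (174 + q)/(-74 + 2*q))
(D(-37) + 997*13) + k = ((174 - 37)/(2*(-37 - 37)) + 997*13) + 258 = ((½)*137/(-74) + 12961) + 258 = ((½)*(-1/74)*137 + 12961) + 258 = (-137/148 + 12961) + 258 = 1918091/148 + 258 = 1956275/148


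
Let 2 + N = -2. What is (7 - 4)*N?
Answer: -12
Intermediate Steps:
N = -4 (N = -2 - 2 = -4)
(7 - 4)*N = (7 - 4)*(-4) = 3*(-4) = -12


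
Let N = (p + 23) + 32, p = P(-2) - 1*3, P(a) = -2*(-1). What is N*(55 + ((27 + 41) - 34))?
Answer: 4806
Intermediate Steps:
P(a) = 2
p = -1 (p = 2 - 1*3 = 2 - 3 = -1)
N = 54 (N = (-1 + 23) + 32 = 22 + 32 = 54)
N*(55 + ((27 + 41) - 34)) = 54*(55 + ((27 + 41) - 34)) = 54*(55 + (68 - 34)) = 54*(55 + 34) = 54*89 = 4806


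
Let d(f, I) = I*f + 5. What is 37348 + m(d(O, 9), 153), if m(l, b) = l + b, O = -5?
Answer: 37461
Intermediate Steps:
d(f, I) = 5 + I*f
m(l, b) = b + l
37348 + m(d(O, 9), 153) = 37348 + (153 + (5 + 9*(-5))) = 37348 + (153 + (5 - 45)) = 37348 + (153 - 40) = 37348 + 113 = 37461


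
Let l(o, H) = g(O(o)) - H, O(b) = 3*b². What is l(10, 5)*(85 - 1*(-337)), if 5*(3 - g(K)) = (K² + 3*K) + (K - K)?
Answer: -7672804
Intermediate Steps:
g(K) = 3 - 3*K/5 - K²/5 (g(K) = 3 - ((K² + 3*K) + (K - K))/5 = 3 - ((K² + 3*K) + 0)/5 = 3 - (K² + 3*K)/5 = 3 + (-3*K/5 - K²/5) = 3 - 3*K/5 - K²/5)
l(o, H) = 3 - H - 9*o²/5 - 9*o⁴/5 (l(o, H) = (3 - 9*o²/5 - 9*o⁴/5) - H = 3 - H - 9*o²/5 - 9*o⁴/5)
l(10, 5)*(85 - 1*(-337)) = (3 - 1*5 - 9/5*10² - 9/5*10⁴)*(85 - 1*(-337)) = (3 - 5 - 9/5*100 - 9/5*10000)*(85 + 337) = (3 - 5 - 180 - 18000)*422 = -18182*422 = -7672804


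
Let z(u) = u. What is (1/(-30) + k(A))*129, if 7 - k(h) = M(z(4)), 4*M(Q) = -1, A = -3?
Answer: 18619/20 ≈ 930.95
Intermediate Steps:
M(Q) = -¼ (M(Q) = (¼)*(-1) = -¼)
k(h) = 29/4 (k(h) = 7 - 1*(-¼) = 7 + ¼ = 29/4)
(1/(-30) + k(A))*129 = (1/(-30) + 29/4)*129 = (-1/30 + 29/4)*129 = (433/60)*129 = 18619/20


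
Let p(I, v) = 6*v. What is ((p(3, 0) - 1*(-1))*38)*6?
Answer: 228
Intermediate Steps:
((p(3, 0) - 1*(-1))*38)*6 = ((6*0 - 1*(-1))*38)*6 = ((0 + 1)*38)*6 = (1*38)*6 = 38*6 = 228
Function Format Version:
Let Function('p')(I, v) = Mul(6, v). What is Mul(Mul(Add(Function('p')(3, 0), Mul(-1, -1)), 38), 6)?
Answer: 228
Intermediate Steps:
Mul(Mul(Add(Function('p')(3, 0), Mul(-1, -1)), 38), 6) = Mul(Mul(Add(Mul(6, 0), Mul(-1, -1)), 38), 6) = Mul(Mul(Add(0, 1), 38), 6) = Mul(Mul(1, 38), 6) = Mul(38, 6) = 228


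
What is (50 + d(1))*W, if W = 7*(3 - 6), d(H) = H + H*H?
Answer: -1092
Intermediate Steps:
d(H) = H + H²
W = -21 (W = 7*(-3) = -21)
(50 + d(1))*W = (50 + 1*(1 + 1))*(-21) = (50 + 1*2)*(-21) = (50 + 2)*(-21) = 52*(-21) = -1092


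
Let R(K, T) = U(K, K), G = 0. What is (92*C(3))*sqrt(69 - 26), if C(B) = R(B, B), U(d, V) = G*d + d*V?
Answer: 828*sqrt(43) ≈ 5429.6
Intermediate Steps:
U(d, V) = V*d (U(d, V) = 0*d + d*V = 0 + V*d = V*d)
R(K, T) = K**2 (R(K, T) = K*K = K**2)
C(B) = B**2
(92*C(3))*sqrt(69 - 26) = (92*3**2)*sqrt(69 - 26) = (92*9)*sqrt(43) = 828*sqrt(43)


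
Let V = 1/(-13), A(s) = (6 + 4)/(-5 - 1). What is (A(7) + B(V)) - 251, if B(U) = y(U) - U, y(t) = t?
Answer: -758/3 ≈ -252.67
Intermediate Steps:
A(s) = -5/3 (A(s) = 10/(-6) = 10*(-1/6) = -5/3)
V = -1/13 ≈ -0.076923
B(U) = 0 (B(U) = U - U = 0)
(A(7) + B(V)) - 251 = (-5/3 + 0) - 251 = -5/3 - 251 = -758/3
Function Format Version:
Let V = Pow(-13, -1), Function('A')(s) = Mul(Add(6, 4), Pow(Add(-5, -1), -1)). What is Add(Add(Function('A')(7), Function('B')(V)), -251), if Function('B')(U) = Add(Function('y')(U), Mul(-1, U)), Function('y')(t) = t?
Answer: Rational(-758, 3) ≈ -252.67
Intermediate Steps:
Function('A')(s) = Rational(-5, 3) (Function('A')(s) = Mul(10, Pow(-6, -1)) = Mul(10, Rational(-1, 6)) = Rational(-5, 3))
V = Rational(-1, 13) ≈ -0.076923
Function('B')(U) = 0 (Function('B')(U) = Add(U, Mul(-1, U)) = 0)
Add(Add(Function('A')(7), Function('B')(V)), -251) = Add(Add(Rational(-5, 3), 0), -251) = Add(Rational(-5, 3), -251) = Rational(-758, 3)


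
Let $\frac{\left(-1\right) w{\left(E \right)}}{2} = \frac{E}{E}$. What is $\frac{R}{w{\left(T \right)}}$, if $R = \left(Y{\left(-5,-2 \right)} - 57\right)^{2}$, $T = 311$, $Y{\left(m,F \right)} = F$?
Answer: $- \frac{3481}{2} \approx -1740.5$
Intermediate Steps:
$w{\left(E \right)} = -2$ ($w{\left(E \right)} = - 2 \frac{E}{E} = \left(-2\right) 1 = -2$)
$R = 3481$ ($R = \left(-2 - 57\right)^{2} = \left(-59\right)^{2} = 3481$)
$\frac{R}{w{\left(T \right)}} = \frac{3481}{-2} = 3481 \left(- \frac{1}{2}\right) = - \frac{3481}{2}$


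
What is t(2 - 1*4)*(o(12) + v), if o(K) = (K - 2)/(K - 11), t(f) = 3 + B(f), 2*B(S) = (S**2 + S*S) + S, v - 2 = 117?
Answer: 774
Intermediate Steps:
v = 119 (v = 2 + 117 = 119)
B(S) = S**2 + S/2 (B(S) = ((S**2 + S*S) + S)/2 = ((S**2 + S**2) + S)/2 = (2*S**2 + S)/2 = (S + 2*S**2)/2 = S**2 + S/2)
t(f) = 3 + f*(1/2 + f)
o(K) = (-2 + K)/(-11 + K)
t(2 - 1*4)*(o(12) + v) = (3 + (2 - 1*4)**2 + (2 - 1*4)/2)*((-2 + 12)/(-11 + 12) + 119) = (3 + (2 - 4)**2 + (2 - 4)/2)*(10/1 + 119) = (3 + (-2)**2 + (1/2)*(-2))*(1*10 + 119) = (3 + 4 - 1)*(10 + 119) = 6*129 = 774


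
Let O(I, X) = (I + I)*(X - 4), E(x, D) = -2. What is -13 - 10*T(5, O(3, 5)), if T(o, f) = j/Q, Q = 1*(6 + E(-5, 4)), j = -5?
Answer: -½ ≈ -0.50000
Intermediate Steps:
Q = 4 (Q = 1*(6 - 2) = 1*4 = 4)
O(I, X) = 2*I*(-4 + X) (O(I, X) = (2*I)*(-4 + X) = 2*I*(-4 + X))
T(o, f) = -5/4
-13 - 10*T(5, O(3, 5)) = -13 - 10*(-5/4) = -13 + 25/2 = -½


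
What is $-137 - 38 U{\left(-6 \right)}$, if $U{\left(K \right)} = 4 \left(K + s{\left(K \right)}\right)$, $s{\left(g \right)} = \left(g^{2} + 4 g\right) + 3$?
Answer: $-1505$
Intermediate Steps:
$s{\left(g \right)} = 3 + g^{2} + 4 g$
$U{\left(K \right)} = 12 + 4 K^{2} + 20 K$ ($U{\left(K \right)} = 4 \left(K + \left(3 + K^{2} + 4 K\right)\right) = 4 \left(3 + K^{2} + 5 K\right) = 12 + 4 K^{2} + 20 K$)
$-137 - 38 U{\left(-6 \right)} = -137 - 38 \left(12 + 4 \left(-6\right)^{2} + 20 \left(-6\right)\right) = -137 - 38 \left(12 + 4 \cdot 36 - 120\right) = -137 - 38 \left(12 + 144 - 120\right) = -137 - 1368 = -1505$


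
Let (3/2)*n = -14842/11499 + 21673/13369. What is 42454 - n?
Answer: 19579275354164/461190393 ≈ 42454.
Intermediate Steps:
n = 101590258/461190393 (n = 2*(-14842/11499 + 21673/13369)/3 = (⅔)*(50795129/153730131) = 101590258/461190393 ≈ 0.22028)
42454 - n = 42454 - 1*101590258/461190393 = 42454 - 101590258/461190393 = 19579275354164/461190393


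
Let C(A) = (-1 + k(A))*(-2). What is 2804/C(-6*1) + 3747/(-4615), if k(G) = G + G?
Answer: 493963/4615 ≈ 107.03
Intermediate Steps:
k(G) = 2*G
C(A) = 2 - 4*A (C(A) = (-1 + 2*A)*(-2) = 2 - 4*A)
2804/C(-6*1) + 3747/(-4615) = 2804/(2 - (-24)) + 3747/(-4615) = 2804/(2 - 4*(-6)) + 3747*(-1/4615) = 2804/(2 + 24) - 3747/4615 = 2804/26 - 3747/4615 = 2804*(1/26) - 3747/4615 = 1402/13 - 3747/4615 = 493963/4615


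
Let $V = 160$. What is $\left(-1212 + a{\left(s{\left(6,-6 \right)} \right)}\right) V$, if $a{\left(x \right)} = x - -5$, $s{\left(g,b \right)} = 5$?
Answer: $-192320$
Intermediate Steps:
$a{\left(x \right)} = 5 + x$ ($a{\left(x \right)} = x + 5 = 5 + x$)
$\left(-1212 + a{\left(s{\left(6,-6 \right)} \right)}\right) V = \left(-1212 + \left(5 + 5\right)\right) 160 = \left(-1212 + 10\right) 160 = \left(-1202\right) 160 = -192320$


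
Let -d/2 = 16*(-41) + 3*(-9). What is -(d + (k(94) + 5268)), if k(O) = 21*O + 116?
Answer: -8724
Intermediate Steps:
k(O) = 116 + 21*O
d = 1366 (d = -2*(16*(-41) + 3*(-9)) = -2*(-656 - 27) = -2*(-683) = 1366)
-(d + (k(94) + 5268)) = -(1366 + ((116 + 21*94) + 5268)) = -(1366 + ((116 + 1974) + 5268)) = -(1366 + (2090 + 5268)) = -(1366 + 7358) = -1*8724 = -8724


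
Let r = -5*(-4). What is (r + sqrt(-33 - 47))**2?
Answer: 320 + 160*I*sqrt(5) ≈ 320.0 + 357.77*I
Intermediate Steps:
r = 20
(r + sqrt(-33 - 47))**2 = (20 + sqrt(-33 - 47))**2 = (20 + sqrt(-80))**2 = (20 + 4*I*sqrt(5))**2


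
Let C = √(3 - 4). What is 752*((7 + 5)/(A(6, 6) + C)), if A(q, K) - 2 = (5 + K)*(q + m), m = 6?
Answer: 1209216/17957 - 9024*I/17957 ≈ 67.339 - 0.50253*I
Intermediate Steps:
A(q, K) = 2 + (5 + K)*(6 + q) (A(q, K) = 2 + (5 + K)*(q + 6) = 2 + (5 + K)*(6 + q))
C = I (C = √(-1) = I ≈ 1.0*I)
752*((7 + 5)/(A(6, 6) + C)) = 752*((7 + 5)/((32 + 5*6 + 6*6 + 6*6) + I)) = 752*(12/((32 + 30 + 36 + 36) + I)) = 752*(12/(134 + I)) = 752*(12*((134 - I)/17957)) = 752*(12*(134 - I)/17957) = 9024*(134 - I)/17957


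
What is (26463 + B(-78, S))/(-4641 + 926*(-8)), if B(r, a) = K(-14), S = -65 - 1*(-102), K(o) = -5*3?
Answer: -26448/12049 ≈ -2.1950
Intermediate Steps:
K(o) = -15
S = 37 (S = -65 + 102 = 37)
B(r, a) = -15
(26463 + B(-78, S))/(-4641 + 926*(-8)) = (26463 - 15)/(-4641 + 926*(-8)) = 26448/(-4641 - 7408) = 26448/(-12049) = 26448*(-1/12049) = -26448/12049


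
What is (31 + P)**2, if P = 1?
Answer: 1024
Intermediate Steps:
(31 + P)**2 = (31 + 1)**2 = 32**2 = 1024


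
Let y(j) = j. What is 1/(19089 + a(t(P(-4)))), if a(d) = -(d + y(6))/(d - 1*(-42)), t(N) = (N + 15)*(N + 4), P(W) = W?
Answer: 7/133622 ≈ 5.2387e-5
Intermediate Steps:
t(N) = (4 + N)*(15 + N) (t(N) = (15 + N)*(4 + N) = (4 + N)*(15 + N))
a(d) = -(6 + d)/(42 + d) (a(d) = -(d + 6)/(d - 1*(-42)) = -(6 + d)/(d + 42) = -(6 + d)/(42 + d))
1/(19089 + a(t(P(-4)))) = 1/(19089 + (-6 - (60 + (-4)² + 19*(-4)))/(42 + (60 + (-4)² + 19*(-4)))) = 1/(19089 + (-6 - (60 + 16 - 76))/(42 + (60 + 16 - 76))) = 1/(19089 + (-6 - 1*0)/(42 + 0)) = 1/(19089 + (-6 + 0)/42) = 1/(19089 + (1/42)*(-6)) = 1/(19089 - ⅐) = 1/(133622/7) = 7/133622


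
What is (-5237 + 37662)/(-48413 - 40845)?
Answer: -32425/89258 ≈ -0.36327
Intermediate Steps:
(-5237 + 37662)/(-48413 - 40845) = 32425/(-89258) = 32425*(-1/89258) = -32425/89258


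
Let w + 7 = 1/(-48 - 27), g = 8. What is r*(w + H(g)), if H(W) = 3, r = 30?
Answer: -602/5 ≈ -120.40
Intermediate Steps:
w = -526/75 (w = -7 + 1/(-48 - 27) = -7 + 1/(-75) = -7 - 1/75 = -526/75 ≈ -7.0133)
r*(w + H(g)) = 30*(-526/75 + 3) = 30*(-301/75) = -602/5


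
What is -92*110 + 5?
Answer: -10115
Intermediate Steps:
-92*110 + 5 = -10120 + 5 = -10115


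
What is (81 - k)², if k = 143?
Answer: 3844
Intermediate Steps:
(81 - k)² = (81 - 1*143)² = (81 - 143)² = (-62)² = 3844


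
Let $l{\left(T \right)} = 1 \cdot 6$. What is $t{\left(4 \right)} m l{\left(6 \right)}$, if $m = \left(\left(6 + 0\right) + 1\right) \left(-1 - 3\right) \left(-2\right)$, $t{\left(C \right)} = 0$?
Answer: $0$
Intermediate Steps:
$l{\left(T \right)} = 6$
$m = 56$ ($m = \left(6 + 1\right) \left(-4\right) \left(-2\right) = 7 \left(-4\right) \left(-2\right) = \left(-28\right) \left(-2\right) = 56$)
$t{\left(4 \right)} m l{\left(6 \right)} = 0 \cdot 56 \cdot 6 = 0 \cdot 6 = 0$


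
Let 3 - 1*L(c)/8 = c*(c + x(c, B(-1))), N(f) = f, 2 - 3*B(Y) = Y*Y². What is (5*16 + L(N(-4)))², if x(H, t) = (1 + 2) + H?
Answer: 3136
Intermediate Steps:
B(Y) = ⅔ - Y³/3 (B(Y) = ⅔ - Y*Y²/3 = ⅔ - Y³/3)
x(H, t) = 3 + H
L(c) = 24 - 8*c*(3 + 2*c) (L(c) = 24 - 8*c*(c + (3 + c)) = 24 - 8*c*(3 + 2*c))
(5*16 + L(N(-4)))² = (5*16 + (24 - 24*(-4) - 16*(-4)²))² = (80 + (24 + 96 - 16*16))² = (80 + (24 + 96 - 256))² = (80 - 136)² = (-56)² = 3136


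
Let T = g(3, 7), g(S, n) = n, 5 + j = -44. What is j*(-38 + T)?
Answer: 1519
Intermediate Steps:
j = -49 (j = -5 - 44 = -49)
T = 7
j*(-38 + T) = -49*(-38 + 7) = -49*(-31) = 1519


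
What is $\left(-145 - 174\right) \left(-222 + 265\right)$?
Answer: $-13717$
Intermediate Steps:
$\left(-145 - 174\right) \left(-222 + 265\right) = \left(-319\right) 43 = -13717$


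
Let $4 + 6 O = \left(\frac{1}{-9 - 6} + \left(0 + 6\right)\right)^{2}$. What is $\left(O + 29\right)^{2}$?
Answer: $\frac{2131761241}{1822500} \approx 1169.7$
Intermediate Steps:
$O = \frac{7021}{1350}$ ($O = - \frac{2}{3} + \frac{\left(\frac{1}{-9 - 6} + \left(0 + 6\right)\right)^{2}}{6} = - \frac{2}{3} + \frac{\left(\frac{1}{-15} + 6\right)^{2}}{6} = - \frac{2}{3} + \frac{\left(- \frac{1}{15} + 6\right)^{2}}{6} = - \frac{2}{3} + \frac{\left(\frac{89}{15}\right)^{2}}{6} = - \frac{2}{3} + \frac{1}{6} \cdot \frac{7921}{225} = - \frac{2}{3} + \frac{7921}{1350} = \frac{7021}{1350} \approx 5.2007$)
$\left(O + 29\right)^{2} = \left(\frac{7021}{1350} + 29\right)^{2} = \left(\frac{46171}{1350}\right)^{2} = \frac{2131761241}{1822500}$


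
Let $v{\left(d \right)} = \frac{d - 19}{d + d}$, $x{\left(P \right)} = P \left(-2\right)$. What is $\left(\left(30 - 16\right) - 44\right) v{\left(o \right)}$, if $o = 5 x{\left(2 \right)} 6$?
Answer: $- \frac{139}{8} \approx -17.375$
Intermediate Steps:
$x{\left(P \right)} = - 2 P$
$o = -120$ ($o = 5 \left(\left(-2\right) 2\right) 6 = 5 \left(-4\right) 6 = \left(-20\right) 6 = -120$)
$v{\left(d \right)} = \frac{-19 + d}{2 d}$
$\left(\left(30 - 16\right) - 44\right) v{\left(o \right)} = \left(\left(30 - 16\right) - 44\right) \frac{-19 - 120}{2 \left(-120\right)} = \left(14 - 44\right) \frac{1}{2} \left(- \frac{1}{120}\right) \left(-139\right) = \left(-30\right) \frac{139}{240} = - \frac{139}{8}$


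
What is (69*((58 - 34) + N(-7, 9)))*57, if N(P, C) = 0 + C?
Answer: 129789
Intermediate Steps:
N(P, C) = C
(69*((58 - 34) + N(-7, 9)))*57 = (69*((58 - 34) + 9))*57 = (69*(24 + 9))*57 = (69*33)*57 = 2277*57 = 129789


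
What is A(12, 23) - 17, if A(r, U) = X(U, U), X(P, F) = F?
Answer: 6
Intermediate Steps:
A(r, U) = U
A(12, 23) - 17 = 23 - 17 = 6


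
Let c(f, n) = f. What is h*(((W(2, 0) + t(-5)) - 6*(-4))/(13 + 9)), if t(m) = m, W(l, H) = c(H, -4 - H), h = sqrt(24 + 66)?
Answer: 57*sqrt(10)/22 ≈ 8.1932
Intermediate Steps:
h = 3*sqrt(10) (h = sqrt(90) = 3*sqrt(10) ≈ 9.4868)
W(l, H) = H
h*(((W(2, 0) + t(-5)) - 6*(-4))/(13 + 9)) = (3*sqrt(10))*(((0 - 5) - 6*(-4))/(13 + 9)) = (3*sqrt(10))*((-5 + 24)/22) = (3*sqrt(10))*(19*(1/22)) = (3*sqrt(10))*(19/22) = 57*sqrt(10)/22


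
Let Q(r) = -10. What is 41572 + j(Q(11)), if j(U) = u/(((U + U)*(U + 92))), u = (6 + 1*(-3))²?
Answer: 68178071/1640 ≈ 41572.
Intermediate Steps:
u = 9 (u = (6 - 3)² = 3² = 9)
j(U) = 9/(2*U*(92 + U)) (j(U) = 9/(((U + U)*(U + 92))) = 9/(((2*U)*(92 + U))) = 9/((2*U*(92 + U))) = 9*(1/(2*U*(92 + U))) = 9/(2*U*(92 + U)))
41572 + j(Q(11)) = 41572 + (9/2)/(-10*(92 - 10)) = 41572 + (9/2)*(-⅒)/82 = 41572 + (9/2)*(-⅒)*(1/82) = 41572 - 9/1640 = 68178071/1640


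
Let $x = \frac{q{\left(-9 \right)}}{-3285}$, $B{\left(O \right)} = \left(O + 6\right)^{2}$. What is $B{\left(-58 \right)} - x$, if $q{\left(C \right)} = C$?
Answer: $\frac{986959}{365} \approx 2704.0$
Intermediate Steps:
$B{\left(O \right)} = \left(6 + O\right)^{2}$
$x = \frac{1}{365}$ ($x = - \frac{9}{-3285} = \left(-9\right) \left(- \frac{1}{3285}\right) = \frac{1}{365} \approx 0.0027397$)
$B{\left(-58 \right)} - x = \left(6 - 58\right)^{2} - \frac{1}{365} = \left(-52\right)^{2} - \frac{1}{365} = 2704 - \frac{1}{365} = \frac{986959}{365}$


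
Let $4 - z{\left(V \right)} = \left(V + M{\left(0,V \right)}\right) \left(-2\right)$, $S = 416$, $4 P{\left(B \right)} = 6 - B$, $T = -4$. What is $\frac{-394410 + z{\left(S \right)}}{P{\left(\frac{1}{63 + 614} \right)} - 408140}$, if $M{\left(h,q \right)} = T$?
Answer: $\frac{1065820056}{1105239059} \approx 0.96433$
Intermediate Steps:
$M{\left(h,q \right)} = -4$
$P{\left(B \right)} = \frac{3}{2} - \frac{B}{4}$ ($P{\left(B \right)} = \frac{6 - B}{4} = \frac{3}{2} - \frac{B}{4}$)
$z{\left(V \right)} = -4 + 2 V$ ($z{\left(V \right)} = 4 - \left(V - 4\right) \left(-2\right) = 4 - \left(-4 + V\right) \left(-2\right) = 4 - \left(8 - 2 V\right) = 4 + \left(-8 + 2 V\right) = -4 + 2 V$)
$\frac{-394410 + z{\left(S \right)}}{P{\left(\frac{1}{63 + 614} \right)} - 408140} = \frac{-394410 + \left(-4 + 2 \cdot 416\right)}{\left(\frac{3}{2} - \frac{1}{4 \left(63 + 614\right)}\right) - 408140} = \frac{-394410 + \left(-4 + 832\right)}{\left(\frac{3}{2} - \frac{1}{4 \cdot 677}\right) - 408140} = \frac{-394410 + 828}{\left(\frac{3}{2} - \frac{1}{2708}\right) - 408140} = - \frac{393582}{\left(\frac{3}{2} - \frac{1}{2708}\right) - 408140} = - \frac{393582}{\frac{4061}{2708} - 408140} = - \frac{393582}{- \frac{1105239059}{2708}} = \left(-393582\right) \left(- \frac{2708}{1105239059}\right) = \frac{1065820056}{1105239059}$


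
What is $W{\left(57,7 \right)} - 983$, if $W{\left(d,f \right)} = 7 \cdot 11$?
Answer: $-906$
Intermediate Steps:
$W{\left(d,f \right)} = 77$
$W{\left(57,7 \right)} - 983 = 77 - 983 = -906$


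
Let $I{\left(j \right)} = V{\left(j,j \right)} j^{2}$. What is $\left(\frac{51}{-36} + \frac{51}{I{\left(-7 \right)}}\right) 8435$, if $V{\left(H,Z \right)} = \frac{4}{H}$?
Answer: $- \frac{81940}{3} \approx -27313.0$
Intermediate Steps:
$I{\left(j \right)} = 4 j$ ($I{\left(j \right)} = \frac{4}{j} j^{2} = 4 j$)
$\left(\frac{51}{-36} + \frac{51}{I{\left(-7 \right)}}\right) 8435 = \left(\frac{51}{-36} + \frac{51}{4 \left(-7\right)}\right) 8435 = \left(51 \left(- \frac{1}{36}\right) + \frac{51}{-28}\right) 8435 = \left(- \frac{17}{12} + 51 \left(- \frac{1}{28}\right)\right) 8435 = \left(- \frac{17}{12} - \frac{51}{28}\right) 8435 = \left(- \frac{68}{21}\right) 8435 = - \frac{81940}{3}$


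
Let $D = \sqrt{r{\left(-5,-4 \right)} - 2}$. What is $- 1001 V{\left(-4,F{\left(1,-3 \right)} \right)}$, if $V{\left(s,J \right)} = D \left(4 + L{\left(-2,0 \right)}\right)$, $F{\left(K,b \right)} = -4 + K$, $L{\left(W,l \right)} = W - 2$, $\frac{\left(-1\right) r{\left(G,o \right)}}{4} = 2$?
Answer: $0$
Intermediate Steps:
$r{\left(G,o \right)} = -8$ ($r{\left(G,o \right)} = \left(-4\right) 2 = -8$)
$L{\left(W,l \right)} = -2 + W$ ($L{\left(W,l \right)} = W - 2 = -2 + W$)
$D = i \sqrt{10}$ ($D = \sqrt{-8 - 2} = \sqrt{-10} = i \sqrt{10} \approx 3.1623 i$)
$V{\left(s,J \right)} = 0$ ($V{\left(s,J \right)} = i \sqrt{10} \left(4 - 4\right) = i \sqrt{10} \cdot 0 = 0$)
$- 1001 V{\left(-4,F{\left(1,-3 \right)} \right)} = \left(-1001\right) 0 = 0$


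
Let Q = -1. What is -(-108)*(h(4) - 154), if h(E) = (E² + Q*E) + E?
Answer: -14904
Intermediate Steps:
h(E) = E² (h(E) = (E² - E) + E = E²)
-(-108)*(h(4) - 154) = -(-108)*(4² - 154) = -(-108)*(16 - 154) = -(-108)*(-138) = -1*14904 = -14904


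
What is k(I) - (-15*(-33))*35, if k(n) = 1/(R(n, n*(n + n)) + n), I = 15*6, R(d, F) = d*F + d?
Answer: -25262968499/1458180 ≈ -17325.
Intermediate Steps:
R(d, F) = d + F*d (R(d, F) = F*d + d = d + F*d)
I = 90
k(n) = 1/(n + n*(1 + 2*n²)) (k(n) = 1/(n*(1 + n*(n + n)) + n) = 1/(n*(1 + n*(2*n)) + n) = 1/(n*(1 + 2*n²) + n) = 1/(n + n*(1 + 2*n²)))
k(I) - (-15*(-33))*35 = (½)/(90*(1 + 90²)) - (-15*(-33))*35 = (½)*(1/90)/(1 + 8100) - 495*35 = (½)*(1/90)/8101 - 1*17325 = (½)*(1/90)*(1/8101) - 17325 = 1/1458180 - 17325 = -25262968499/1458180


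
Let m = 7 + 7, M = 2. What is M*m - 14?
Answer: 14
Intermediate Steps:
m = 14
M*m - 14 = 2*14 - 14 = 28 - 14 = 14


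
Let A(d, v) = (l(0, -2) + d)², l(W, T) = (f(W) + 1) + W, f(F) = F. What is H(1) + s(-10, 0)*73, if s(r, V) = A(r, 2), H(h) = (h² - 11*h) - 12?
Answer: 5891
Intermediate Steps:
H(h) = -12 + h² - 11*h
l(W, T) = 1 + 2*W (l(W, T) = (W + 1) + W = (1 + W) + W = 1 + 2*W)
A(d, v) = (1 + d)² (A(d, v) = ((1 + 2*0) + d)² = ((1 + 0) + d)² = (1 + d)²)
s(r, V) = (1 + r)²
H(1) + s(-10, 0)*73 = (-12 + 1² - 11*1) + (1 - 10)²*73 = (-12 + 1 - 11) + (-9)²*73 = -22 + 81*73 = -22 + 5913 = 5891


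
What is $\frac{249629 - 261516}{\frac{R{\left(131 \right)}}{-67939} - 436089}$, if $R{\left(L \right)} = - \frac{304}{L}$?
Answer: $\frac{105794406983}{3881196024497} \approx 0.027258$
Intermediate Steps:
$\frac{249629 - 261516}{\frac{R{\left(131 \right)}}{-67939} - 436089} = \frac{249629 - 261516}{\frac{\left(-304\right) \frac{1}{131}}{-67939} - 436089} = - \frac{11887}{\left(-304\right) \frac{1}{131} \left(- \frac{1}{67939}\right) - 436089} = - \frac{11887}{\left(- \frac{304}{131}\right) \left(- \frac{1}{67939}\right) - 436089} = - \frac{11887}{\frac{304}{8900009} - 436089} = - \frac{11887}{- \frac{3881196024497}{8900009}} = \left(-11887\right) \left(- \frac{8900009}{3881196024497}\right) = \frac{105794406983}{3881196024497}$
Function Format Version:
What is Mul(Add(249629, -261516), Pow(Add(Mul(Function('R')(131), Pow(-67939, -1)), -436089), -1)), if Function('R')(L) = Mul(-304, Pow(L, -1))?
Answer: Rational(105794406983, 3881196024497) ≈ 0.027258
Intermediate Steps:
Mul(Add(249629, -261516), Pow(Add(Mul(Function('R')(131), Pow(-67939, -1)), -436089), -1)) = Mul(Add(249629, -261516), Pow(Add(Mul(Mul(-304, Pow(131, -1)), Pow(-67939, -1)), -436089), -1)) = Mul(-11887, Pow(Add(Mul(Mul(-304, Rational(1, 131)), Rational(-1, 67939)), -436089), -1)) = Mul(-11887, Pow(Add(Mul(Rational(-304, 131), Rational(-1, 67939)), -436089), -1)) = Mul(-11887, Pow(Add(Rational(304, 8900009), -436089), -1)) = Mul(-11887, Pow(Rational(-3881196024497, 8900009), -1)) = Mul(-11887, Rational(-8900009, 3881196024497)) = Rational(105794406983, 3881196024497)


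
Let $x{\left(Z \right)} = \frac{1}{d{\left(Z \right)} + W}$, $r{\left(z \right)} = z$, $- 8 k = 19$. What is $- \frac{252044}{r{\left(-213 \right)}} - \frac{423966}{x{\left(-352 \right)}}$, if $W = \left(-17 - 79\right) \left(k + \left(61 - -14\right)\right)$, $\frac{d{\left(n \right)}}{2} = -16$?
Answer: $\frac{632494777076}{213} \approx 2.9695 \cdot 10^{9}$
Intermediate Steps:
$k = - \frac{19}{8}$ ($k = \left(- \frac{1}{8}\right) 19 = - \frac{19}{8} \approx -2.375$)
$d{\left(n \right)} = -32$ ($d{\left(n \right)} = 2 \left(-16\right) = -32$)
$W = -6972$ ($W = \left(-17 - 79\right) \left(- \frac{19}{8} + \left(61 - -14\right)\right) = - 96 \left(- \frac{19}{8} + \left(61 + 14\right)\right) = - 96 \left(- \frac{19}{8} + 75\right) = \left(-96\right) \frac{581}{8} = -6972$)
$x{\left(Z \right)} = - \frac{1}{7004}$ ($x{\left(Z \right)} = \frac{1}{-32 - 6972} = \frac{1}{-7004} = - \frac{1}{7004}$)
$- \frac{252044}{r{\left(-213 \right)}} - \frac{423966}{x{\left(-352 \right)}} = - \frac{252044}{-213} - \frac{423966}{- \frac{1}{7004}} = \left(-252044\right) \left(- \frac{1}{213}\right) - -2969457864 = \frac{252044}{213} + 2969457864 = \frac{632494777076}{213}$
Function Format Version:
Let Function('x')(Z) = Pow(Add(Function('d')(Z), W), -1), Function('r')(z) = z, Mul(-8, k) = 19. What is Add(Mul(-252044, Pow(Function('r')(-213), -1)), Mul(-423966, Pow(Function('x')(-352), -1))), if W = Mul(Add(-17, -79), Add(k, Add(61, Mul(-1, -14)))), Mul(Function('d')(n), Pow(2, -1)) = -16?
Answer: Rational(632494777076, 213) ≈ 2.9695e+9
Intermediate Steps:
k = Rational(-19, 8) (k = Mul(Rational(-1, 8), 19) = Rational(-19, 8) ≈ -2.3750)
Function('d')(n) = -32 (Function('d')(n) = Mul(2, -16) = -32)
W = -6972 (W = Mul(Add(-17, -79), Add(Rational(-19, 8), Add(61, Mul(-1, -14)))) = Mul(-96, Add(Rational(-19, 8), Add(61, 14))) = Mul(-96, Add(Rational(-19, 8), 75)) = Mul(-96, Rational(581, 8)) = -6972)
Function('x')(Z) = Rational(-1, 7004) (Function('x')(Z) = Pow(Add(-32, -6972), -1) = Pow(-7004, -1) = Rational(-1, 7004))
Add(Mul(-252044, Pow(Function('r')(-213), -1)), Mul(-423966, Pow(Function('x')(-352), -1))) = Add(Mul(-252044, Pow(-213, -1)), Mul(-423966, Pow(Rational(-1, 7004), -1))) = Add(Mul(-252044, Rational(-1, 213)), Mul(-423966, -7004)) = Add(Rational(252044, 213), 2969457864) = Rational(632494777076, 213)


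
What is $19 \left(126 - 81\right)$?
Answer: $855$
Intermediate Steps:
$19 \left(126 - 81\right) = 19 \cdot 45 = 855$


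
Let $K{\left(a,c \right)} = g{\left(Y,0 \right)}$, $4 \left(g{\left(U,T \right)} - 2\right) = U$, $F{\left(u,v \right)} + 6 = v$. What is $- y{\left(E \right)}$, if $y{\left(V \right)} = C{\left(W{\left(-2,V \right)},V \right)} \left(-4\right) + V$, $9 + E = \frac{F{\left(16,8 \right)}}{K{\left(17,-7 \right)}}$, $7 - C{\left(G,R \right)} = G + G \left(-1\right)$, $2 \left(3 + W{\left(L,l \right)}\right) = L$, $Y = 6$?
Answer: $\frac{255}{7} \approx 36.429$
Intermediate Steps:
$F{\left(u,v \right)} = -6 + v$
$g{\left(U,T \right)} = 2 + \frac{U}{4}$
$K{\left(a,c \right)} = \frac{7}{2}$ ($K{\left(a,c \right)} = 2 + \frac{1}{4} \cdot 6 = 2 + \frac{3}{2} = \frac{7}{2}$)
$W{\left(L,l \right)} = -3 + \frac{L}{2}$
$C{\left(G,R \right)} = 7$ ($C{\left(G,R \right)} = 7 - \left(G + G \left(-1\right)\right) = 7 - \left(G - G\right) = 7 - 0 = 7 + 0 = 7$)
$E = - \frac{59}{7}$ ($E = -9 + \frac{-6 + 8}{\frac{7}{2}} = -9 + 2 \cdot \frac{2}{7} = -9 + \frac{4}{7} = - \frac{59}{7} \approx -8.4286$)
$y{\left(V \right)} = -28 + V$ ($y{\left(V \right)} = 7 \left(-4\right) + V = -28 + V$)
$- y{\left(E \right)} = - (-28 - \frac{59}{7}) = \left(-1\right) \left(- \frac{255}{7}\right) = \frac{255}{7}$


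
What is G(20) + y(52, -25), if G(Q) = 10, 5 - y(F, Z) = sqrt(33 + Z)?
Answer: 15 - 2*sqrt(2) ≈ 12.172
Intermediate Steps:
y(F, Z) = 5 - sqrt(33 + Z)
G(20) + y(52, -25) = 10 + (5 - sqrt(33 - 25)) = 10 + (5 - sqrt(8)) = 10 + (5 - 2*sqrt(2)) = 15 - 2*sqrt(2)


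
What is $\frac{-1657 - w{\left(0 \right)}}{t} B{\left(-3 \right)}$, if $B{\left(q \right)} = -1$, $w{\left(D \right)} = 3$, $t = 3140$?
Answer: $\frac{83}{157} \approx 0.52866$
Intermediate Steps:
$\frac{-1657 - w{\left(0 \right)}}{t} B{\left(-3 \right)} = \frac{-1657 - 3}{3140} \left(-1\right) = \left(-1657 - 3\right) \frac{1}{3140} \left(-1\right) = \left(-1660\right) \frac{1}{3140} \left(-1\right) = \left(- \frac{83}{157}\right) \left(-1\right) = \frac{83}{157}$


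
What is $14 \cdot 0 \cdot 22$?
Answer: $0$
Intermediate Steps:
$14 \cdot 0 \cdot 22 = 0 \cdot 22 = 0$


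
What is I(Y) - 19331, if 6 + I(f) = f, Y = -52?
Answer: -19389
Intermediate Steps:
I(f) = -6 + f
I(Y) - 19331 = (-6 - 52) - 19331 = -58 - 19331 = -19389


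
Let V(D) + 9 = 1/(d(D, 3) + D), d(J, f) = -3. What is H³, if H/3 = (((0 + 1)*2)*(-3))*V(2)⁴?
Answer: -5832000000000000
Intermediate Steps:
V(D) = -9 + 1/(-3 + D)
H = -180000 (H = 3*((((0 + 1)*2)*(-3))*((28 - 9*2)/(-3 + 2))⁴) = 3*(((1*2)*(-3))*((28 - 18)/(-1))⁴) = 3*((2*(-3))*(-1*10)⁴) = 3*(-6*(-10)⁴) = 3*(-6*10000) = 3*(-60000) = -180000)
H³ = (-180000)³ = -5832000000000000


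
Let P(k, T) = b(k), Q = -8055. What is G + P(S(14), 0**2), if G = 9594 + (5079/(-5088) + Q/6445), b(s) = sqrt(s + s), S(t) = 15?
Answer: 20968951003/2186144 + sqrt(30) ≈ 9597.2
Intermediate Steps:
b(s) = sqrt(2)*sqrt(s) (b(s) = sqrt(2*s) = sqrt(2)*sqrt(s))
P(k, T) = sqrt(2)*sqrt(k)
G = 20968951003/2186144 (G = 9594 + (5079/(-5088) - 8055/6445) = 9594 + (5079*(-1/5088) - 8055*1/6445) = 9594 + (-1693/1696 - 1611/1289) = 9594 - 4914533/2186144 = 20968951003/2186144 ≈ 9591.8)
G + P(S(14), 0**2) = 20968951003/2186144 + sqrt(2)*sqrt(15) = 20968951003/2186144 + sqrt(30)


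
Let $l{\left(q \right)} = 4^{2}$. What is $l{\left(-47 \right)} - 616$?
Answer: $-600$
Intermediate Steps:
$l{\left(q \right)} = 16$
$l{\left(-47 \right)} - 616 = 16 - 616 = -600$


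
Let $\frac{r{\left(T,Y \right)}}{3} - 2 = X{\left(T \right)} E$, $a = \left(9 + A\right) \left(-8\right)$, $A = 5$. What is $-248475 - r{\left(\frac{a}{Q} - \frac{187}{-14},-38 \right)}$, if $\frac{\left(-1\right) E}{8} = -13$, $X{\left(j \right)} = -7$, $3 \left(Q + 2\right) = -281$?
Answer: $-246297$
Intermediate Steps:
$Q = - \frac{287}{3}$ ($Q = -2 + \frac{1}{3} \left(-281\right) = -2 - \frac{281}{3} = - \frac{287}{3} \approx -95.667$)
$E = 104$ ($E = \left(-8\right) \left(-13\right) = 104$)
$a = -112$ ($a = \left(9 + 5\right) \left(-8\right) = 14 \left(-8\right) = -112$)
$r{\left(T,Y \right)} = -2178$ ($r{\left(T,Y \right)} = 6 + 3 \left(\left(-7\right) 104\right) = 6 + 3 \left(-728\right) = 6 - 2184 = -2178$)
$-248475 - r{\left(\frac{a}{Q} - \frac{187}{-14},-38 \right)} = -248475 - -2178 = -248475 + 2178 = -246297$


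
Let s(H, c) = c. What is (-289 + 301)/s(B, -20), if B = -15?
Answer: -⅗ ≈ -0.60000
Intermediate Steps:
(-289 + 301)/s(B, -20) = (-289 + 301)/(-20) = 12*(-1/20) = -⅗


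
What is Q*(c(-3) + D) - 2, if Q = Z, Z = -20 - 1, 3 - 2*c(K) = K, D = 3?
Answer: -128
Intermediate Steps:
c(K) = 3/2 - K/2
Z = -21
Q = -21
Q*(c(-3) + D) - 2 = -21*((3/2 - 1/2*(-3)) + 3) - 2 = -21*((3/2 + 3/2) + 3) - 2 = -21*(3 + 3) - 2 = -21*6 - 2 = -126 - 2 = -128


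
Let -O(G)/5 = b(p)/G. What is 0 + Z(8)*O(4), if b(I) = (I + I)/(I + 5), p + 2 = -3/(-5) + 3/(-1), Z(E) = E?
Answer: 440/3 ≈ 146.67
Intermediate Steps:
p = -22/5 (p = -2 + (-3/(-5) + 3/(-1)) = -2 + (-3*(-⅕) + 3*(-1)) = -2 + (⅗ - 3) = -2 - 12/5 = -22/5 ≈ -4.4000)
b(I) = 2*I/(5 + I) (b(I) = (2*I)/(5 + I) = 2*I/(5 + I))
O(G) = 220/(3*G) (O(G) = -5*2*(-22/5)/(5 - 22/5)/G = -5*2*(-22/5)/(⅗)/G = -5*2*(-22/5)*(5/3)/G = -(-220)/(3*G) = 220/(3*G))
0 + Z(8)*O(4) = 0 + 8*((220/3)/4) = 0 + 8*((220/3)*(¼)) = 0 + 8*(55/3) = 0 + 440/3 = 440/3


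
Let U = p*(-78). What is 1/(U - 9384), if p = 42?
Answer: -1/12660 ≈ -7.8989e-5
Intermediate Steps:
U = -3276 (U = 42*(-78) = -3276)
1/(U - 9384) = 1/(-3276 - 9384) = 1/(-12660) = -1/12660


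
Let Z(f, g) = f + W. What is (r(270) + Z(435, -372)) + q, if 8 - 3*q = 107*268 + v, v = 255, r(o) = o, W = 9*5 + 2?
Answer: -8889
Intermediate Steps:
W = 47 (W = 45 + 2 = 47)
Z(f, g) = 47 + f (Z(f, g) = f + 47 = 47 + f)
q = -9641 (q = 8/3 - (107*268 + 255)/3 = 8/3 - (28676 + 255)/3 = 8/3 - ⅓*28931 = 8/3 - 28931/3 = -9641)
(r(270) + Z(435, -372)) + q = (270 + (47 + 435)) - 9641 = (270 + 482) - 9641 = 752 - 9641 = -8889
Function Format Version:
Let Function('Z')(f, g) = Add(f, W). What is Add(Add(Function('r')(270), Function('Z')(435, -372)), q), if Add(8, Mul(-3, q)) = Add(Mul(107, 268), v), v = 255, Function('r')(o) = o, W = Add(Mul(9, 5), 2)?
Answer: -8889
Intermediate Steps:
W = 47 (W = Add(45, 2) = 47)
Function('Z')(f, g) = Add(47, f) (Function('Z')(f, g) = Add(f, 47) = Add(47, f))
q = -9641 (q = Add(Rational(8, 3), Mul(Rational(-1, 3), Add(Mul(107, 268), 255))) = Add(Rational(8, 3), Mul(Rational(-1, 3), Add(28676, 255))) = Add(Rational(8, 3), Mul(Rational(-1, 3), 28931)) = Add(Rational(8, 3), Rational(-28931, 3)) = -9641)
Add(Add(Function('r')(270), Function('Z')(435, -372)), q) = Add(Add(270, Add(47, 435)), -9641) = Add(Add(270, 482), -9641) = Add(752, -9641) = -8889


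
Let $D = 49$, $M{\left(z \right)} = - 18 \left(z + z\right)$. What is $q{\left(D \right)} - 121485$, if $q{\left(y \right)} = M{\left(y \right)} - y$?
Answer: $-123298$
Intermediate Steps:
$M{\left(z \right)} = - 36 z$ ($M{\left(z \right)} = - 18 \cdot 2 z = - 36 z$)
$q{\left(y \right)} = - 37 y$ ($q{\left(y \right)} = - 36 y - y = - 37 y$)
$q{\left(D \right)} - 121485 = \left(-37\right) 49 - 121485 = -1813 - 121485 = -123298$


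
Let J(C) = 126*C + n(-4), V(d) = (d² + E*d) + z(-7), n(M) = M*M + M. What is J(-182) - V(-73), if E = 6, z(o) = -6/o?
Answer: -194683/7 ≈ -27812.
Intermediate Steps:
n(M) = M + M² (n(M) = M² + M = M + M²)
V(d) = 6/7 + d² + 6*d (V(d) = (d² + 6*d) - 6/(-7) = (d² + 6*d) - 6*(-⅐) = (d² + 6*d) + 6/7 = 6/7 + d² + 6*d)
J(C) = 12 + 126*C (J(C) = 126*C - 4*(1 - 4) = 126*C - 4*(-3) = 126*C + 12 = 12 + 126*C)
J(-182) - V(-73) = (12 + 126*(-182)) - (6/7 + (-73)² + 6*(-73)) = (12 - 22932) - (6/7 + 5329 - 438) = -22920 - 1*34243/7 = -22920 - 34243/7 = -194683/7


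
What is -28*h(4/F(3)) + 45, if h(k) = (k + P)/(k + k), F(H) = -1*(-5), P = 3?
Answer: -43/2 ≈ -21.500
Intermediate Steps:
F(H) = 5
h(k) = (3 + k)/(2*k) (h(k) = (k + 3)/(k + k) = (3 + k)/((2*k)) = (3 + k)*(1/(2*k)) = (3 + k)/(2*k))
-28*h(4/F(3)) + 45 = -14*(3 + 4/5)/(4/5) + 45 = -14*(3 + 4*(1/5))/(4*(1/5)) + 45 = -14*(3 + 4/5)/4/5 + 45 = -14*5*19/(4*5) + 45 = -28*19/8 + 45 = -133/2 + 45 = -43/2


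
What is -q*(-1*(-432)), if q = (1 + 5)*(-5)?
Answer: 12960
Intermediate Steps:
q = -30 (q = 6*(-5) = -30)
-q*(-1*(-432)) = -(-30)*(-1*(-432)) = -(-30)*432 = -1*(-12960) = 12960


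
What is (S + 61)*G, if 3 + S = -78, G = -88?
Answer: 1760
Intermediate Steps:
S = -81 (S = -3 - 78 = -81)
(S + 61)*G = (-81 + 61)*(-88) = -20*(-88) = 1760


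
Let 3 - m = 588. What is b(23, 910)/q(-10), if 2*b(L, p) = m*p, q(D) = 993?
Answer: -88725/331 ≈ -268.05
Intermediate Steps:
m = -585 (m = 3 - 1*588 = 3 - 588 = -585)
b(L, p) = -585*p/2 (b(L, p) = (-585*p)/2 = -585*p/2)
b(23, 910)/q(-10) = -585/2*910/993 = -266175*1/993 = -88725/331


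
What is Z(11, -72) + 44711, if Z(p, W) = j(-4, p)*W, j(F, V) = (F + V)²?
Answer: 41183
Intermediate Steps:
Z(p, W) = W*(-4 + p)² (Z(p, W) = (-4 + p)²*W = W*(-4 + p)²)
Z(11, -72) + 44711 = -72*(-4 + 11)² + 44711 = -72*7² + 44711 = -72*49 + 44711 = -3528 + 44711 = 41183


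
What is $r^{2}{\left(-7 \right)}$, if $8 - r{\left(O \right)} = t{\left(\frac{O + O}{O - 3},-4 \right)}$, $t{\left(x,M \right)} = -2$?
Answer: $100$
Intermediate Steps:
$r{\left(O \right)} = 10$ ($r{\left(O \right)} = 8 - -2 = 8 + 2 = 10$)
$r^{2}{\left(-7 \right)} = 10^{2} = 100$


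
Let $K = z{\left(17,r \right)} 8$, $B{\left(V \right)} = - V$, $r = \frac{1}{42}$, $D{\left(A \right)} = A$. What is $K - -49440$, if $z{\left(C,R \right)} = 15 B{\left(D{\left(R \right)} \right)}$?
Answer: $\frac{346060}{7} \approx 49437.0$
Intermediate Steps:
$r = \frac{1}{42} \approx 0.02381$
$z{\left(C,R \right)} = - 15 R$ ($z{\left(C,R \right)} = 15 \left(- R\right) = - 15 R$)
$K = - \frac{20}{7}$ ($K = \left(-15\right) \frac{1}{42} \cdot 8 = \left(- \frac{5}{14}\right) 8 = - \frac{20}{7} \approx -2.8571$)
$K - -49440 = - \frac{20}{7} - -49440 = - \frac{20}{7} + 49440 = \frac{346060}{7}$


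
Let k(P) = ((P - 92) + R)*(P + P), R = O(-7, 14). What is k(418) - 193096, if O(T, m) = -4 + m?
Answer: 87800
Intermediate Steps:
R = 10 (R = -4 + 14 = 10)
k(P) = 2*P*(-82 + P) (k(P) = ((P - 92) + 10)*(P + P) = ((-92 + P) + 10)*(2*P) = (-82 + P)*(2*P) = 2*P*(-82 + P))
k(418) - 193096 = 2*418*(-82 + 418) - 193096 = 2*418*336 - 193096 = 280896 - 193096 = 87800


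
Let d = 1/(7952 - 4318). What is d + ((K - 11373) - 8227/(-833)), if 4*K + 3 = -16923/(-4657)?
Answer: -160187206419999/14097307154 ≈ -11363.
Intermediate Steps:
K = 738/4657 (K = -¾ + (-16923/(-4657))/4 = -¾ + (-16923*(-1/4657))/4 = -¾ + (¼)*(16923/4657) = -¾ + 16923/18628 = 738/4657 ≈ 0.15847)
d = 1/3634 ≈ 0.00027518
d + ((K - 11373) - 8227/(-833)) = 1/3634 + ((738/4657 - 11373) - 8227/(-833)) = 1/3634 + (-52963323/4657 - 8227*(-1/833)) = 1/3634 + (-52963323/4657 + 8227/833) = 1/3634 - 44080134920/3879281 = -160187206419999/14097307154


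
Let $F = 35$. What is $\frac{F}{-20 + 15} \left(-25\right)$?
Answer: $175$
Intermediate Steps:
$\frac{F}{-20 + 15} \left(-25\right) = \frac{35}{-20 + 15} \left(-25\right) = \frac{35}{-5} \left(-25\right) = 35 \left(- \frac{1}{5}\right) \left(-25\right) = \left(-7\right) \left(-25\right) = 175$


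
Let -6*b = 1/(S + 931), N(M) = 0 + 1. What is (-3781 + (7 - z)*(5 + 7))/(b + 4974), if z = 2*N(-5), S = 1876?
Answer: -62669082/83772107 ≈ -0.74809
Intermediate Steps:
N(M) = 1
z = 2 (z = 2*1 = 2)
b = -1/16842 (b = -1/(6*(1876 + 931)) = -1/6/2807 = -1/6*1/2807 = -1/16842 ≈ -5.9375e-5)
(-3781 + (7 - z)*(5 + 7))/(b + 4974) = (-3781 + (7 - 1*2)*(5 + 7))/(-1/16842 + 4974) = (-3781 + (7 - 2)*12)/(83772107/16842) = (-3781 + 5*12)*(16842/83772107) = (-3781 + 60)*(16842/83772107) = -3721*16842/83772107 = -62669082/83772107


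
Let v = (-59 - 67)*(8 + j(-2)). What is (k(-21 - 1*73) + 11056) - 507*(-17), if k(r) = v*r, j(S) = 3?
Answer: 149959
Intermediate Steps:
v = -1386 (v = (-59 - 67)*(8 + 3) = -126*11 = -1386)
k(r) = -1386*r
(k(-21 - 1*73) + 11056) - 507*(-17) = (-1386*(-21 - 1*73) + 11056) - 507*(-17) = (-1386*(-21 - 73) + 11056) + 8619 = (-1386*(-94) + 11056) + 8619 = (130284 + 11056) + 8619 = 141340 + 8619 = 149959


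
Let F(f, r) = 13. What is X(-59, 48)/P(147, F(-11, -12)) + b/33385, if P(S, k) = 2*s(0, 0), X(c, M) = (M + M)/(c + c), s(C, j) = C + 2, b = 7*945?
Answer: -2067/393943 ≈ -0.0052470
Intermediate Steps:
b = 6615
s(C, j) = 2 + C
X(c, M) = M/c (X(c, M) = (2*M)/((2*c)) = (2*M)*(1/(2*c)) = M/c)
P(S, k) = 4 (P(S, k) = 2*(2 + 0) = 2*2 = 4)
X(-59, 48)/P(147, F(-11, -12)) + b/33385 = (48/(-59))/4 + 6615/33385 = (48*(-1/59))*(¼) + 6615*(1/33385) = -48/59*¼ + 1323/6677 = -12/59 + 1323/6677 = -2067/393943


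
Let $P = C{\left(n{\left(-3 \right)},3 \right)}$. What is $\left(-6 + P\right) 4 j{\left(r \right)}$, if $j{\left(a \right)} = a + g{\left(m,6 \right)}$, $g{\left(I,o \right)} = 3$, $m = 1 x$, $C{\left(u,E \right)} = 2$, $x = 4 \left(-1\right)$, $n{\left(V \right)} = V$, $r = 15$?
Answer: $-288$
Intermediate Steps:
$x = -4$
$P = 2$
$m = -4$ ($m = 1 \left(-4\right) = -4$)
$j{\left(a \right)} = 3 + a$ ($j{\left(a \right)} = a + 3 = 3 + a$)
$\left(-6 + P\right) 4 j{\left(r \right)} = \left(-6 + 2\right) 4 \left(3 + 15\right) = \left(-4\right) 4 \cdot 18 = \left(-16\right) 18 = -288$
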